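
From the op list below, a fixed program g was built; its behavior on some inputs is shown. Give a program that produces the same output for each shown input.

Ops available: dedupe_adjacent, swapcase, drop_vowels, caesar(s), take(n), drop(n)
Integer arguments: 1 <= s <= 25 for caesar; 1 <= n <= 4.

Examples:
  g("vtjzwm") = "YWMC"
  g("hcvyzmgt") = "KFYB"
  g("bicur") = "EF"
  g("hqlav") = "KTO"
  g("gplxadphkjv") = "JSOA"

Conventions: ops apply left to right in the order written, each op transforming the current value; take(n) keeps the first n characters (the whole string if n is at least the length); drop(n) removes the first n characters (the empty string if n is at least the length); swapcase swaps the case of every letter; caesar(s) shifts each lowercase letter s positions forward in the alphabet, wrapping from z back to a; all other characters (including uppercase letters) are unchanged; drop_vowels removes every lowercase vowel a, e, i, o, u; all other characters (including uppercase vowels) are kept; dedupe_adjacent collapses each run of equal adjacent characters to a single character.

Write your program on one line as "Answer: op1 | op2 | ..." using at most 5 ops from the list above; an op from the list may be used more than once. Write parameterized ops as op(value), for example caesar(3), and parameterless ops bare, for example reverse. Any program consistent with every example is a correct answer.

take(4) | drop_vowels | caesar(3) | swapcase

Check, running the answer program on each example:
  "vtjzwm" -> "vtjz" -> "vtjz" -> "ywmc" -> "YWMC"
  "hcvyzmgt" -> "hcvy" -> "hcvy" -> "kfyb" -> "KFYB"
  "bicur" -> "bicu" -> "bc" -> "ef" -> "EF"
  "hqlav" -> "hqla" -> "hql" -> "kto" -> "KTO"
  "gplxadphkjv" -> "gplx" -> "gplx" -> "jsoa" -> "JSOA"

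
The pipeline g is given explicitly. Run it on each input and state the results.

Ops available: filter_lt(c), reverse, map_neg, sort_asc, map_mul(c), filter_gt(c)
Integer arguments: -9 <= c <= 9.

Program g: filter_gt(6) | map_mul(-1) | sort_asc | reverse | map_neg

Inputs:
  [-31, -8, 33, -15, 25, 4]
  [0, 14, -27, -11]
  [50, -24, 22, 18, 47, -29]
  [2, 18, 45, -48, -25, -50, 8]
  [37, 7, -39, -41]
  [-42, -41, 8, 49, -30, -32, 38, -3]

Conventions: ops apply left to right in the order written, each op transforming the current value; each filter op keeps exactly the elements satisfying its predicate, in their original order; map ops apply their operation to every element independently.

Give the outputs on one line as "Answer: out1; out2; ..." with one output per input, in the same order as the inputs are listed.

[25, 33]; [14]; [18, 22, 47, 50]; [8, 18, 45]; [7, 37]; [8, 38, 49]

Execution, op by op:
  [-31, -8, 33, -15, 25, 4] -> [33, 25] -> [-33, -25] -> [-33, -25] -> [-25, -33] -> [25, 33]
  [0, 14, -27, -11] -> [14] -> [-14] -> [-14] -> [-14] -> [14]
  [50, -24, 22, 18, 47, -29] -> [50, 22, 18, 47] -> [-50, -22, -18, -47] -> [-50, -47, -22, -18] -> [-18, -22, -47, -50] -> [18, 22, 47, 50]
  [2, 18, 45, -48, -25, -50, 8] -> [18, 45, 8] -> [-18, -45, -8] -> [-45, -18, -8] -> [-8, -18, -45] -> [8, 18, 45]
  [37, 7, -39, -41] -> [37, 7] -> [-37, -7] -> [-37, -7] -> [-7, -37] -> [7, 37]
  [-42, -41, 8, 49, -30, -32, 38, -3] -> [8, 49, 38] -> [-8, -49, -38] -> [-49, -38, -8] -> [-8, -38, -49] -> [8, 38, 49]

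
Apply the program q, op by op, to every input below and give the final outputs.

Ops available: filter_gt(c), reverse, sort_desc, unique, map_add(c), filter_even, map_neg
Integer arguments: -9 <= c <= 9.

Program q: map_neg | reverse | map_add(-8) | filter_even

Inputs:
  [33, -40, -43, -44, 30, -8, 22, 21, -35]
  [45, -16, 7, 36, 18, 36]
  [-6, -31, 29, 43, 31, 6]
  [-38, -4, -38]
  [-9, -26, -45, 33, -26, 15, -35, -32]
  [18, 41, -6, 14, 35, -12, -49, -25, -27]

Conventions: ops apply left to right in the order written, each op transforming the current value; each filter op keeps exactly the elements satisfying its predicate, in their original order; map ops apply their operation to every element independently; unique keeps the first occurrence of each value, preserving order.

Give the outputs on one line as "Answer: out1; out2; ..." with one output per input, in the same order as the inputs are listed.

[-30, 0, -38, 36, 32]; [-44, -26, -44, 8]; [-14, -2]; [30, -4, 30]; [24, 18, 18]; [4, -22, -2, -26]

Execution, op by op:
  [33, -40, -43, -44, 30, -8, 22, 21, -35] -> [-33, 40, 43, 44, -30, 8, -22, -21, 35] -> [35, -21, -22, 8, -30, 44, 43, 40, -33] -> [27, -29, -30, 0, -38, 36, 35, 32, -41] -> [-30, 0, -38, 36, 32]
  [45, -16, 7, 36, 18, 36] -> [-45, 16, -7, -36, -18, -36] -> [-36, -18, -36, -7, 16, -45] -> [-44, -26, -44, -15, 8, -53] -> [-44, -26, -44, 8]
  [-6, -31, 29, 43, 31, 6] -> [6, 31, -29, -43, -31, -6] -> [-6, -31, -43, -29, 31, 6] -> [-14, -39, -51, -37, 23, -2] -> [-14, -2]
  [-38, -4, -38] -> [38, 4, 38] -> [38, 4, 38] -> [30, -4, 30] -> [30, -4, 30]
  [-9, -26, -45, 33, -26, 15, -35, -32] -> [9, 26, 45, -33, 26, -15, 35, 32] -> [32, 35, -15, 26, -33, 45, 26, 9] -> [24, 27, -23, 18, -41, 37, 18, 1] -> [24, 18, 18]
  [18, 41, -6, 14, 35, -12, -49, -25, -27] -> [-18, -41, 6, -14, -35, 12, 49, 25, 27] -> [27, 25, 49, 12, -35, -14, 6, -41, -18] -> [19, 17, 41, 4, -43, -22, -2, -49, -26] -> [4, -22, -2, -26]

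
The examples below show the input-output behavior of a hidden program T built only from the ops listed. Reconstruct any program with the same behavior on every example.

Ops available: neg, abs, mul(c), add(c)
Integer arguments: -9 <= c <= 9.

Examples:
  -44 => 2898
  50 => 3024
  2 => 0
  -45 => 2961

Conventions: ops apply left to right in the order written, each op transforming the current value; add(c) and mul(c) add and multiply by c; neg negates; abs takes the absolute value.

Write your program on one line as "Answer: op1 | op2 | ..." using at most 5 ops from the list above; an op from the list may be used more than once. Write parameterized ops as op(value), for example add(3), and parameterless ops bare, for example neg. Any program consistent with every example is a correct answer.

add(-2) | abs | mul(-7) | mul(-9)

Check, running the answer program on each example:
  -44 -> -46 -> 46 -> -322 -> 2898
  50 -> 48 -> 48 -> -336 -> 3024
  2 -> 0 -> 0 -> 0 -> 0
  -45 -> -47 -> 47 -> -329 -> 2961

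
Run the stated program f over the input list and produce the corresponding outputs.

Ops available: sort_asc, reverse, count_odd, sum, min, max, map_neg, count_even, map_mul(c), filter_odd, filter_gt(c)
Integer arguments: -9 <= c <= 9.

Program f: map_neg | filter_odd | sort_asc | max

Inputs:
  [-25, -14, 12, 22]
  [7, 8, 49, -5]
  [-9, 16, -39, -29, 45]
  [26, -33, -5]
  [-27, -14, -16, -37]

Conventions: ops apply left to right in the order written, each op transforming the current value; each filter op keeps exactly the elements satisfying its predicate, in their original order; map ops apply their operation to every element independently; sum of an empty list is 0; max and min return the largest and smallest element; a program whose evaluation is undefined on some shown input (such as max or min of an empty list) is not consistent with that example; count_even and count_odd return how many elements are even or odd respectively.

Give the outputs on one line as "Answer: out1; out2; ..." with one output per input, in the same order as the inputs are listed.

25; 5; 39; 33; 37

Execution, op by op:
  [-25, -14, 12, 22] -> [25, 14, -12, -22] -> [25] -> [25] -> 25
  [7, 8, 49, -5] -> [-7, -8, -49, 5] -> [-7, -49, 5] -> [-49, -7, 5] -> 5
  [-9, 16, -39, -29, 45] -> [9, -16, 39, 29, -45] -> [9, 39, 29, -45] -> [-45, 9, 29, 39] -> 39
  [26, -33, -5] -> [-26, 33, 5] -> [33, 5] -> [5, 33] -> 33
  [-27, -14, -16, -37] -> [27, 14, 16, 37] -> [27, 37] -> [27, 37] -> 37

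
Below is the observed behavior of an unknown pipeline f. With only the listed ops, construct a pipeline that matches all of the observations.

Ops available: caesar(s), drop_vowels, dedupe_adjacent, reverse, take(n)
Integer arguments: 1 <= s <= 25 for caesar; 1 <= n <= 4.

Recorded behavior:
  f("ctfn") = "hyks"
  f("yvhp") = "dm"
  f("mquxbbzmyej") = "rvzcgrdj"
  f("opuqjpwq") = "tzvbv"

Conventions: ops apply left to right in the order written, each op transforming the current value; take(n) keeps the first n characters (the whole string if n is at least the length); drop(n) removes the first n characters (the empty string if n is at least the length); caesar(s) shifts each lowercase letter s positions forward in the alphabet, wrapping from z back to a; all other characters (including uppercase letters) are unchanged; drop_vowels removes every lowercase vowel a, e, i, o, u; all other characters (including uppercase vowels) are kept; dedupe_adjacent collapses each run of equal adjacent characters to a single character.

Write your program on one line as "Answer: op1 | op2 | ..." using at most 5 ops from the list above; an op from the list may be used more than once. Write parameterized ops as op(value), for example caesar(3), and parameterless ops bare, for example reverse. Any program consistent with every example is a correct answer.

caesar(24) | caesar(7) | drop_vowels | dedupe_adjacent

Check, running the answer program on each example:
  "ctfn" -> "ardl" -> "hyks" -> "hyks" -> "hyks"
  "yvhp" -> "wtfn" -> "damu" -> "dm" -> "dm"
  "mquxbbzmyej" -> "kosvzzxkwch" -> "rvzcggerdjo" -> "rvzcggrdj" -> "rvzcgrdj"
  "opuqjpwq" -> "mnsohnuo" -> "tuzvoubv" -> "tzvbv" -> "tzvbv"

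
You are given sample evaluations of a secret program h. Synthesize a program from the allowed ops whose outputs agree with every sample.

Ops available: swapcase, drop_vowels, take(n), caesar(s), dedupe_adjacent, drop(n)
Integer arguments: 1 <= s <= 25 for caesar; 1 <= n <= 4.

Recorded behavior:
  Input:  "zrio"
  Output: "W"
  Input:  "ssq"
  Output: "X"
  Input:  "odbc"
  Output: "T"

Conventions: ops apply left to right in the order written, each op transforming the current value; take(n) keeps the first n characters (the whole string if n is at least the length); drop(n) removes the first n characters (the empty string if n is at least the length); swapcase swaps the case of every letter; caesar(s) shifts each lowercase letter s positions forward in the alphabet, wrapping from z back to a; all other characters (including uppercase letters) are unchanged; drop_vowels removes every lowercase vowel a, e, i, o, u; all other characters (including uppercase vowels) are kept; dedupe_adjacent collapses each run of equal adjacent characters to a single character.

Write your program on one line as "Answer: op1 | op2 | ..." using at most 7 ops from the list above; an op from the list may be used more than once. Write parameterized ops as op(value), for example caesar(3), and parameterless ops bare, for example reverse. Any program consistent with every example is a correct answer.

caesar(5) | drop_vowels | dedupe_adjacent | take(2) | take(1) | swapcase

Check, running the answer program on each example:
  "zrio" -> "ewnt" -> "wnt" -> "wnt" -> "wn" -> "w" -> "W"
  "ssq" -> "xxv" -> "xxv" -> "xv" -> "xv" -> "x" -> "X"
  "odbc" -> "tigh" -> "tgh" -> "tgh" -> "tg" -> "t" -> "T"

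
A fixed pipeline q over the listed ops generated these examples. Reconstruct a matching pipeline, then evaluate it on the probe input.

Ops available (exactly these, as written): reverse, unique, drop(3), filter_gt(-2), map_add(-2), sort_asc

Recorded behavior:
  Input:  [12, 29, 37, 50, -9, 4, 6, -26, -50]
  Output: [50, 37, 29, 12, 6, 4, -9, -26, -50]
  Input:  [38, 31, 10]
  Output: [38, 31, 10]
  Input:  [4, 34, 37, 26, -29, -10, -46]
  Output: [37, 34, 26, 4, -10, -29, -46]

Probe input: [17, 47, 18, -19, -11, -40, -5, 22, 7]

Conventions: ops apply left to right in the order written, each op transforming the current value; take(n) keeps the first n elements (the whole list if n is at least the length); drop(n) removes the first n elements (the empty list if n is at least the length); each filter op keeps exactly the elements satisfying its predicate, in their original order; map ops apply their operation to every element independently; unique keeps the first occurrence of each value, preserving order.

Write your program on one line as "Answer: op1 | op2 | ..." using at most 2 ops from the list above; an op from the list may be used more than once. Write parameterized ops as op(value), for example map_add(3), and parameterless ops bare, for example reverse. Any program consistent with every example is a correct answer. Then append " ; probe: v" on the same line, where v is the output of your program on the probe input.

sort_asc | reverse ; probe: [47, 22, 18, 17, 7, -5, -11, -19, -40]

Check, running the answer program on each example:
  [12, 29, 37, 50, -9, 4, 6, -26, -50] -> [-50, -26, -9, 4, 6, 12, 29, 37, 50] -> [50, 37, 29, 12, 6, 4, -9, -26, -50]
  [38, 31, 10] -> [10, 31, 38] -> [38, 31, 10]
  [4, 34, 37, 26, -29, -10, -46] -> [-46, -29, -10, 4, 26, 34, 37] -> [37, 34, 26, 4, -10, -29, -46]
  probe: [17, 47, 18, -19, -11, -40, -5, 22, 7] -> [-40, -19, -11, -5, 7, 17, 18, 22, 47] -> [47, 22, 18, 17, 7, -5, -11, -19, -40]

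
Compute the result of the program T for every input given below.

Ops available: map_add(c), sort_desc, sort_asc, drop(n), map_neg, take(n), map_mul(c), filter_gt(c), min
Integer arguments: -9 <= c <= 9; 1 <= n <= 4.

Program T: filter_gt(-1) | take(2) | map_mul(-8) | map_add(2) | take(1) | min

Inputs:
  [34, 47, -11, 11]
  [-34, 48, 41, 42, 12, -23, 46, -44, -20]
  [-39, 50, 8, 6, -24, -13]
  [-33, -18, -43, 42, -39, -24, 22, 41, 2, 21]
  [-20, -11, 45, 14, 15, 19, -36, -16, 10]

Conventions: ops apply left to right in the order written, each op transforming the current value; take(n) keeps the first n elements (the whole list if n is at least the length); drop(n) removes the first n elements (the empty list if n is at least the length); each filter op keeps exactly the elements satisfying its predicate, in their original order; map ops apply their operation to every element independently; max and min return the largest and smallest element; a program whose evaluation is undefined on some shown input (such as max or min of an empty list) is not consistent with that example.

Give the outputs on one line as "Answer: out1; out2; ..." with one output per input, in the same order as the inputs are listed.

-270; -382; -398; -334; -358

Execution, op by op:
  [34, 47, -11, 11] -> [34, 47, 11] -> [34, 47] -> [-272, -376] -> [-270, -374] -> [-270] -> -270
  [-34, 48, 41, 42, 12, -23, 46, -44, -20] -> [48, 41, 42, 12, 46] -> [48, 41] -> [-384, -328] -> [-382, -326] -> [-382] -> -382
  [-39, 50, 8, 6, -24, -13] -> [50, 8, 6] -> [50, 8] -> [-400, -64] -> [-398, -62] -> [-398] -> -398
  [-33, -18, -43, 42, -39, -24, 22, 41, 2, 21] -> [42, 22, 41, 2, 21] -> [42, 22] -> [-336, -176] -> [-334, -174] -> [-334] -> -334
  [-20, -11, 45, 14, 15, 19, -36, -16, 10] -> [45, 14, 15, 19, 10] -> [45, 14] -> [-360, -112] -> [-358, -110] -> [-358] -> -358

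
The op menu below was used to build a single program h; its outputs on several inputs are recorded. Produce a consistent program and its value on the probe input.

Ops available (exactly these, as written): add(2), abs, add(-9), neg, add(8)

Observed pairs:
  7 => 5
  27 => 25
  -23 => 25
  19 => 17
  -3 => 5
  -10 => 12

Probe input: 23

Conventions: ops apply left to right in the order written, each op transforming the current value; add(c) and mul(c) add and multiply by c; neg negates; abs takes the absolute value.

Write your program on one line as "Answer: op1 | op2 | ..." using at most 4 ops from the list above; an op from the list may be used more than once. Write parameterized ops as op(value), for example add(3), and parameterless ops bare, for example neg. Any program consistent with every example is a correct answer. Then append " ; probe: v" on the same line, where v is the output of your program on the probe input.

neg | add(2) | abs ; probe: 21

Check, running the answer program on each example:
  7 -> -7 -> -5 -> 5
  27 -> -27 -> -25 -> 25
  -23 -> 23 -> 25 -> 25
  19 -> -19 -> -17 -> 17
  -3 -> 3 -> 5 -> 5
  -10 -> 10 -> 12 -> 12
  probe: 23 -> -23 -> -21 -> 21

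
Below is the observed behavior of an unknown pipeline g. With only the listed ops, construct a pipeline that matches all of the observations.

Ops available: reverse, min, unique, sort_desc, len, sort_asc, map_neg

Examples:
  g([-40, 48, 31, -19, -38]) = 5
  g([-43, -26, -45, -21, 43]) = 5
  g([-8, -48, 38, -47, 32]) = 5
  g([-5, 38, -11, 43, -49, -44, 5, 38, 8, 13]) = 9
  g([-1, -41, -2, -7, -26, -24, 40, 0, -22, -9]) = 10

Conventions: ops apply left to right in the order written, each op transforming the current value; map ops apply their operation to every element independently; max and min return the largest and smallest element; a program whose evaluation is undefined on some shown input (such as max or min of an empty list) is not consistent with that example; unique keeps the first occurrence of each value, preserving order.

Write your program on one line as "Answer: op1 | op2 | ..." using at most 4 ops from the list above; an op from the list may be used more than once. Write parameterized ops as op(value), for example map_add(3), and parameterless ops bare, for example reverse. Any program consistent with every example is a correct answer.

map_neg | unique | len

Check, running the answer program on each example:
  [-40, 48, 31, -19, -38] -> [40, -48, -31, 19, 38] -> [40, -48, -31, 19, 38] -> 5
  [-43, -26, -45, -21, 43] -> [43, 26, 45, 21, -43] -> [43, 26, 45, 21, -43] -> 5
  [-8, -48, 38, -47, 32] -> [8, 48, -38, 47, -32] -> [8, 48, -38, 47, -32] -> 5
  [-5, 38, -11, 43, -49, -44, 5, 38, 8, 13] -> [5, -38, 11, -43, 49, 44, -5, -38, -8, -13] -> [5, -38, 11, -43, 49, 44, -5, -8, -13] -> 9
  [-1, -41, -2, -7, -26, -24, 40, 0, -22, -9] -> [1, 41, 2, 7, 26, 24, -40, 0, 22, 9] -> [1, 41, 2, 7, 26, 24, -40, 0, 22, 9] -> 10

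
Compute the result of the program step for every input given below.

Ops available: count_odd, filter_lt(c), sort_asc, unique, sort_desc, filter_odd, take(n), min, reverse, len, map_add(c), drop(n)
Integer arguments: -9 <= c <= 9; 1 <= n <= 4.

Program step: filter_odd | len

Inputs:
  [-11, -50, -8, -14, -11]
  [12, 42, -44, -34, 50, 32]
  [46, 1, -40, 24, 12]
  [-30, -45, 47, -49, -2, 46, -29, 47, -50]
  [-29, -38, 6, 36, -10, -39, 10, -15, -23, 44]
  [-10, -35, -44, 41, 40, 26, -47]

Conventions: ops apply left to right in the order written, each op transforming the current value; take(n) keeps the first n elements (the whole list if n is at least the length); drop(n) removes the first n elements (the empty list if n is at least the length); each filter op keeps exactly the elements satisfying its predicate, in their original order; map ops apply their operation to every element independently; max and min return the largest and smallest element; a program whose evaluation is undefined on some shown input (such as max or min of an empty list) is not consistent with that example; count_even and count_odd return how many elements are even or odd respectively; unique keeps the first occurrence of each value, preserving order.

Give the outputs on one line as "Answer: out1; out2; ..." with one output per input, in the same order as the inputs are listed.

Execution, op by op:
  [-11, -50, -8, -14, -11] -> [-11, -11] -> 2
  [12, 42, -44, -34, 50, 32] -> [] -> 0
  [46, 1, -40, 24, 12] -> [1] -> 1
  [-30, -45, 47, -49, -2, 46, -29, 47, -50] -> [-45, 47, -49, -29, 47] -> 5
  [-29, -38, 6, 36, -10, -39, 10, -15, -23, 44] -> [-29, -39, -15, -23] -> 4
  [-10, -35, -44, 41, 40, 26, -47] -> [-35, 41, -47] -> 3

2; 0; 1; 5; 4; 3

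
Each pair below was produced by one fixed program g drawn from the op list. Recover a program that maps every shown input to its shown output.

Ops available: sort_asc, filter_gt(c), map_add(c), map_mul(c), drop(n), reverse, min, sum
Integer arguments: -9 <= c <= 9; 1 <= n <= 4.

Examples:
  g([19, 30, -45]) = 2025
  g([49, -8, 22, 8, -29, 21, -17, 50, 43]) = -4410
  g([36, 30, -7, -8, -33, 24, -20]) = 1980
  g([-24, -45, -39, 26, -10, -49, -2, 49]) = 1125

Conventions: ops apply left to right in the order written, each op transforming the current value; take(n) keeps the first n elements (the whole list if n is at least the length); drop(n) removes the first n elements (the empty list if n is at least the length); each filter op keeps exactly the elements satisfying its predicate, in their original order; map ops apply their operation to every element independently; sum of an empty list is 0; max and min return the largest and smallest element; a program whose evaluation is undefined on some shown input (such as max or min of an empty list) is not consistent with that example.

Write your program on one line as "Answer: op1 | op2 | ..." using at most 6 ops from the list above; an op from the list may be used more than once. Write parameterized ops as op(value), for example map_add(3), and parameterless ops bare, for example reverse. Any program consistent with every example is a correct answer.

map_mul(-5) | map_mul(9) | drop(1) | drop(1) | sum

Check, running the answer program on each example:
  [19, 30, -45] -> [-95, -150, 225] -> [-855, -1350, 2025] -> [-1350, 2025] -> [2025] -> 2025
  [49, -8, 22, 8, -29, 21, -17, 50, 43] -> [-245, 40, -110, -40, 145, -105, 85, -250, -215] -> [-2205, 360, -990, -360, 1305, -945, 765, -2250, -1935] -> [360, -990, -360, 1305, -945, 765, -2250, -1935] -> [-990, -360, 1305, -945, 765, -2250, -1935] -> -4410
  [36, 30, -7, -8, -33, 24, -20] -> [-180, -150, 35, 40, 165, -120, 100] -> [-1620, -1350, 315, 360, 1485, -1080, 900] -> [-1350, 315, 360, 1485, -1080, 900] -> [315, 360, 1485, -1080, 900] -> 1980
  [-24, -45, -39, 26, -10, -49, -2, 49] -> [120, 225, 195, -130, 50, 245, 10, -245] -> [1080, 2025, 1755, -1170, 450, 2205, 90, -2205] -> [2025, 1755, -1170, 450, 2205, 90, -2205] -> [1755, -1170, 450, 2205, 90, -2205] -> 1125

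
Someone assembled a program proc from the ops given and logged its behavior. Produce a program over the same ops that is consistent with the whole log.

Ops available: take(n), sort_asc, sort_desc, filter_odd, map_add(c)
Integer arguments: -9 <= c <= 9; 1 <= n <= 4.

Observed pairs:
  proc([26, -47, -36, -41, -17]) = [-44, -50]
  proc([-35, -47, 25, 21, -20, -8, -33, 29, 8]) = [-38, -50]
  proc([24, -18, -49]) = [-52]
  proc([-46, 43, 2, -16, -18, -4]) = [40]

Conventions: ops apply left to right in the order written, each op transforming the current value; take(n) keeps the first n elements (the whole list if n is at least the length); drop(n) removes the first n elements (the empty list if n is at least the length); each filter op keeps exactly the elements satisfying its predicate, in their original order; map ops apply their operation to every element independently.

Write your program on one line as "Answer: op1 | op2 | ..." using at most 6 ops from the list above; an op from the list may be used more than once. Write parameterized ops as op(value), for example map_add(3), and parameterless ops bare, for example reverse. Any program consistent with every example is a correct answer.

sort_asc | filter_odd | take(2) | map_add(-5) | sort_desc | map_add(2)

Check, running the answer program on each example:
  [26, -47, -36, -41, -17] -> [-47, -41, -36, -17, 26] -> [-47, -41, -17] -> [-47, -41] -> [-52, -46] -> [-46, -52] -> [-44, -50]
  [-35, -47, 25, 21, -20, -8, -33, 29, 8] -> [-47, -35, -33, -20, -8, 8, 21, 25, 29] -> [-47, -35, -33, 21, 25, 29] -> [-47, -35] -> [-52, -40] -> [-40, -52] -> [-38, -50]
  [24, -18, -49] -> [-49, -18, 24] -> [-49] -> [-49] -> [-54] -> [-54] -> [-52]
  [-46, 43, 2, -16, -18, -4] -> [-46, -18, -16, -4, 2, 43] -> [43] -> [43] -> [38] -> [38] -> [40]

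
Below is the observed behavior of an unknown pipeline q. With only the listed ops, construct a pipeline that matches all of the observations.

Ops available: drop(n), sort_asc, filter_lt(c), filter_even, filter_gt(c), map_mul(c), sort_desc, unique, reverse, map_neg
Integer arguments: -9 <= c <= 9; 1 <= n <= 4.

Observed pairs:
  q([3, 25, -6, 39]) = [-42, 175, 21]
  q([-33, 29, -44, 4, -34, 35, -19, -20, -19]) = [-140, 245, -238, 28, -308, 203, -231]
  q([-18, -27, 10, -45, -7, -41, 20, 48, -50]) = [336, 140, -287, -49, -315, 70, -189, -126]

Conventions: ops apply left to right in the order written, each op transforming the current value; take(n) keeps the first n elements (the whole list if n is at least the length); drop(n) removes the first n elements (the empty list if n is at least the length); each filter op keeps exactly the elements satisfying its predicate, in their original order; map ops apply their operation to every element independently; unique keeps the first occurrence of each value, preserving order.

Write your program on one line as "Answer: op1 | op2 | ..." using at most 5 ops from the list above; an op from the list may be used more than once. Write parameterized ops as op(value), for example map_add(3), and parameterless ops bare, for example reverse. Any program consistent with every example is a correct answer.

reverse | unique | drop(1) | map_mul(7)

Check, running the answer program on each example:
  [3, 25, -6, 39] -> [39, -6, 25, 3] -> [39, -6, 25, 3] -> [-6, 25, 3] -> [-42, 175, 21]
  [-33, 29, -44, 4, -34, 35, -19, -20, -19] -> [-19, -20, -19, 35, -34, 4, -44, 29, -33] -> [-19, -20, 35, -34, 4, -44, 29, -33] -> [-20, 35, -34, 4, -44, 29, -33] -> [-140, 245, -238, 28, -308, 203, -231]
  [-18, -27, 10, -45, -7, -41, 20, 48, -50] -> [-50, 48, 20, -41, -7, -45, 10, -27, -18] -> [-50, 48, 20, -41, -7, -45, 10, -27, -18] -> [48, 20, -41, -7, -45, 10, -27, -18] -> [336, 140, -287, -49, -315, 70, -189, -126]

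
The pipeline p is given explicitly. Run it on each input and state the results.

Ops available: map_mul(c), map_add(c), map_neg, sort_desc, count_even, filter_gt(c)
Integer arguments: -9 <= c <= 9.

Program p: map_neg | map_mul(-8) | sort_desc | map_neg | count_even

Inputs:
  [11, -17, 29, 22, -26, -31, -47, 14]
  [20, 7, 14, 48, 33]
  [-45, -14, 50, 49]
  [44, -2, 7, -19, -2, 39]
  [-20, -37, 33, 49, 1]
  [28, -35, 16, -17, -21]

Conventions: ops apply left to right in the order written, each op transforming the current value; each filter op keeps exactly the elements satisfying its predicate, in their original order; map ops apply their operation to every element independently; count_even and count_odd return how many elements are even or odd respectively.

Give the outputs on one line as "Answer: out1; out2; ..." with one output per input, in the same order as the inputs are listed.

8; 5; 4; 6; 5; 5

Execution, op by op:
  [11, -17, 29, 22, -26, -31, -47, 14] -> [-11, 17, -29, -22, 26, 31, 47, -14] -> [88, -136, 232, 176, -208, -248, -376, 112] -> [232, 176, 112, 88, -136, -208, -248, -376] -> [-232, -176, -112, -88, 136, 208, 248, 376] -> 8
  [20, 7, 14, 48, 33] -> [-20, -7, -14, -48, -33] -> [160, 56, 112, 384, 264] -> [384, 264, 160, 112, 56] -> [-384, -264, -160, -112, -56] -> 5
  [-45, -14, 50, 49] -> [45, 14, -50, -49] -> [-360, -112, 400, 392] -> [400, 392, -112, -360] -> [-400, -392, 112, 360] -> 4
  [44, -2, 7, -19, -2, 39] -> [-44, 2, -7, 19, 2, -39] -> [352, -16, 56, -152, -16, 312] -> [352, 312, 56, -16, -16, -152] -> [-352, -312, -56, 16, 16, 152] -> 6
  [-20, -37, 33, 49, 1] -> [20, 37, -33, -49, -1] -> [-160, -296, 264, 392, 8] -> [392, 264, 8, -160, -296] -> [-392, -264, -8, 160, 296] -> 5
  [28, -35, 16, -17, -21] -> [-28, 35, -16, 17, 21] -> [224, -280, 128, -136, -168] -> [224, 128, -136, -168, -280] -> [-224, -128, 136, 168, 280] -> 5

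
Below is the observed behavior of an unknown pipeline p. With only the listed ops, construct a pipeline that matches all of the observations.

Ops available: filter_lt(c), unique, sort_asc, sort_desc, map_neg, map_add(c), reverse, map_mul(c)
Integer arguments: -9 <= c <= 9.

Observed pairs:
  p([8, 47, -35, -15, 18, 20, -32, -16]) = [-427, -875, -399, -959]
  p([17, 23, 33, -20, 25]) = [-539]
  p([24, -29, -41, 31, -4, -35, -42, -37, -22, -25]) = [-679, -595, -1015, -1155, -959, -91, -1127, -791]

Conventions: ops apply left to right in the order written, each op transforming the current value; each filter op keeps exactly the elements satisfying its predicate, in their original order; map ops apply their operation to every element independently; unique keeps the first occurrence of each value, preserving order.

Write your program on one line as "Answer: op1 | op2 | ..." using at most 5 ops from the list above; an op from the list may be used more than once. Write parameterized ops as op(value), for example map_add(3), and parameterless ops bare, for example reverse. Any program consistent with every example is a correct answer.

reverse | map_mul(-4) | map_add(-3) | map_mul(-7) | filter_lt(-9)

Check, running the answer program on each example:
  [8, 47, -35, -15, 18, 20, -32, -16] -> [-16, -32, 20, 18, -15, -35, 47, 8] -> [64, 128, -80, -72, 60, 140, -188, -32] -> [61, 125, -83, -75, 57, 137, -191, -35] -> [-427, -875, 581, 525, -399, -959, 1337, 245] -> [-427, -875, -399, -959]
  [17, 23, 33, -20, 25] -> [25, -20, 33, 23, 17] -> [-100, 80, -132, -92, -68] -> [-103, 77, -135, -95, -71] -> [721, -539, 945, 665, 497] -> [-539]
  [24, -29, -41, 31, -4, -35, -42, -37, -22, -25] -> [-25, -22, -37, -42, -35, -4, 31, -41, -29, 24] -> [100, 88, 148, 168, 140, 16, -124, 164, 116, -96] -> [97, 85, 145, 165, 137, 13, -127, 161, 113, -99] -> [-679, -595, -1015, -1155, -959, -91, 889, -1127, -791, 693] -> [-679, -595, -1015, -1155, -959, -91, -1127, -791]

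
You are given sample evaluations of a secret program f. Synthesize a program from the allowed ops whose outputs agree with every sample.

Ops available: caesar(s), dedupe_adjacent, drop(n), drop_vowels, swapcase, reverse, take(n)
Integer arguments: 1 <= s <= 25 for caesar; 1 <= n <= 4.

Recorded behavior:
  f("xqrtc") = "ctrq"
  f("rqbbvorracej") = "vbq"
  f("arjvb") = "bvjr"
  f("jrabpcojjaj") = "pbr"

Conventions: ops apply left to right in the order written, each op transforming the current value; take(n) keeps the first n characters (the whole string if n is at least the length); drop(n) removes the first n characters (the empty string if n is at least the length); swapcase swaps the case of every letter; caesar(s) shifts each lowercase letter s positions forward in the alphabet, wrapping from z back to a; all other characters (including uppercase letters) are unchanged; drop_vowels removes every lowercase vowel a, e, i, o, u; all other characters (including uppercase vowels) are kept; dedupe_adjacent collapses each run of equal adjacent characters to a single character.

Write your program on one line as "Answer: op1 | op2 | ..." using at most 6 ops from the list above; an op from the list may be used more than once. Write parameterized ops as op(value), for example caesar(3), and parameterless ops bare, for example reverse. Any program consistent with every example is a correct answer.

drop(1) | take(4) | reverse | drop_vowels | dedupe_adjacent

Check, running the answer program on each example:
  "xqrtc" -> "qrtc" -> "qrtc" -> "ctrq" -> "ctrq" -> "ctrq"
  "rqbbvorracej" -> "qbbvorracej" -> "qbbv" -> "vbbq" -> "vbbq" -> "vbq"
  "arjvb" -> "rjvb" -> "rjvb" -> "bvjr" -> "bvjr" -> "bvjr"
  "jrabpcojjaj" -> "rabpcojjaj" -> "rabp" -> "pbar" -> "pbr" -> "pbr"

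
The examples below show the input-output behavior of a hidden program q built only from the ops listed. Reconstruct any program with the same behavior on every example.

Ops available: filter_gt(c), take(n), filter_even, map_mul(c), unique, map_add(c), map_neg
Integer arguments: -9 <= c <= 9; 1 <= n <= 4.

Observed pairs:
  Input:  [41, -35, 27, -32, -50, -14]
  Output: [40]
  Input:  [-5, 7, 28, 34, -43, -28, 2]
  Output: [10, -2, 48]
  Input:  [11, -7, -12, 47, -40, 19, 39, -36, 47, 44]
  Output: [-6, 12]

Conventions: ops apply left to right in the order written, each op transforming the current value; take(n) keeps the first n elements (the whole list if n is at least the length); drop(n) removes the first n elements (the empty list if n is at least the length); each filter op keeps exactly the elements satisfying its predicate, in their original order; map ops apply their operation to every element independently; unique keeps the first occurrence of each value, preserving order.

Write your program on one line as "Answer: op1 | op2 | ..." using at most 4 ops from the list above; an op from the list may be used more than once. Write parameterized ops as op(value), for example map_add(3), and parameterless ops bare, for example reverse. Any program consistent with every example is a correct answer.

map_add(-5) | map_neg | filter_even | filter_gt(-7)

Check, running the answer program on each example:
  [41, -35, 27, -32, -50, -14] -> [36, -40, 22, -37, -55, -19] -> [-36, 40, -22, 37, 55, 19] -> [-36, 40, -22] -> [40]
  [-5, 7, 28, 34, -43, -28, 2] -> [-10, 2, 23, 29, -48, -33, -3] -> [10, -2, -23, -29, 48, 33, 3] -> [10, -2, 48] -> [10, -2, 48]
  [11, -7, -12, 47, -40, 19, 39, -36, 47, 44] -> [6, -12, -17, 42, -45, 14, 34, -41, 42, 39] -> [-6, 12, 17, -42, 45, -14, -34, 41, -42, -39] -> [-6, 12, -42, -14, -34, -42] -> [-6, 12]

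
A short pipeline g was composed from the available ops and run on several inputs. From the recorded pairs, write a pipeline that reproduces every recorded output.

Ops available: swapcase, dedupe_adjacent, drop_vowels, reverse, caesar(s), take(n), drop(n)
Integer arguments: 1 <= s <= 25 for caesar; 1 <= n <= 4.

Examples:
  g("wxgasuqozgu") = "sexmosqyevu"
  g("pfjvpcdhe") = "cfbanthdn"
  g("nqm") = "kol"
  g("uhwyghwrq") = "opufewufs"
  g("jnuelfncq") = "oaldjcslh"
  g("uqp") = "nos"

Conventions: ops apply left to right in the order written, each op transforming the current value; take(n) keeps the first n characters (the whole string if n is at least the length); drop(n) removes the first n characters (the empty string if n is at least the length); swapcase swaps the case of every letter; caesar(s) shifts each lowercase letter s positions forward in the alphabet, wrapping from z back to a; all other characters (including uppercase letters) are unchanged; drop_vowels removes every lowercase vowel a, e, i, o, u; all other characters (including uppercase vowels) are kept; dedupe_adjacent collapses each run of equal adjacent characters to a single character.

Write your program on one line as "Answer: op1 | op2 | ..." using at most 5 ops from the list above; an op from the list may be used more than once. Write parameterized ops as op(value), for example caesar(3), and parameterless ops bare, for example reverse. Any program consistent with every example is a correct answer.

swapcase | reverse | swapcase | caesar(24)

Check, running the answer program on each example:
  "wxgasuqozgu" -> "WXGASUQOZGU" -> "UGZOQUSAGXW" -> "ugzoqusagxw" -> "sexmosqyevu"
  "pfjvpcdhe" -> "PFJVPCDHE" -> "EHDCPVJFP" -> "ehdcpvjfp" -> "cfbanthdn"
  "nqm" -> "NQM" -> "MQN" -> "mqn" -> "kol"
  "uhwyghwrq" -> "UHWYGHWRQ" -> "QRWHGYWHU" -> "qrwhgywhu" -> "opufewufs"
  "jnuelfncq" -> "JNUELFNCQ" -> "QCNFLEUNJ" -> "qcnfleunj" -> "oaldjcslh"
  "uqp" -> "UQP" -> "PQU" -> "pqu" -> "nos"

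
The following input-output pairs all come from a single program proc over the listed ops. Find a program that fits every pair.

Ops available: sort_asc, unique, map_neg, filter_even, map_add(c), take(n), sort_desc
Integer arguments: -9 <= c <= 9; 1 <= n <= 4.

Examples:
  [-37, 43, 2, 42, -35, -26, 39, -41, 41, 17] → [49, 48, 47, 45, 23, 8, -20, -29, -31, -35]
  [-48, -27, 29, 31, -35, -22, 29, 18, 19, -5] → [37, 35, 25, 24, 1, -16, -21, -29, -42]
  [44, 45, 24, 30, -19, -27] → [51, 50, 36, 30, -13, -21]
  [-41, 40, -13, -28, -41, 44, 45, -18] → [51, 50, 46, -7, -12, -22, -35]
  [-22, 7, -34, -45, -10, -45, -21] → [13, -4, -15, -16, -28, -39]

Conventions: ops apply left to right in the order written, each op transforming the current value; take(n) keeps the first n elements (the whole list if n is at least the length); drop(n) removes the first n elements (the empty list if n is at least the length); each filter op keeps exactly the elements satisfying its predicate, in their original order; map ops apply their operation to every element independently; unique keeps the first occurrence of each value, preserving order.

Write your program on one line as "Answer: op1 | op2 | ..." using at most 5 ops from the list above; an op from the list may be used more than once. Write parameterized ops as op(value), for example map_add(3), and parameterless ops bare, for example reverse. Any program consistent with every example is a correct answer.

sort_asc | sort_desc | map_add(6) | unique

Check, running the answer program on each example:
  [-37, 43, 2, 42, -35, -26, 39, -41, 41, 17] -> [-41, -37, -35, -26, 2, 17, 39, 41, 42, 43] -> [43, 42, 41, 39, 17, 2, -26, -35, -37, -41] -> [49, 48, 47, 45, 23, 8, -20, -29, -31, -35] -> [49, 48, 47, 45, 23, 8, -20, -29, -31, -35]
  [-48, -27, 29, 31, -35, -22, 29, 18, 19, -5] -> [-48, -35, -27, -22, -5, 18, 19, 29, 29, 31] -> [31, 29, 29, 19, 18, -5, -22, -27, -35, -48] -> [37, 35, 35, 25, 24, 1, -16, -21, -29, -42] -> [37, 35, 25, 24, 1, -16, -21, -29, -42]
  [44, 45, 24, 30, -19, -27] -> [-27, -19, 24, 30, 44, 45] -> [45, 44, 30, 24, -19, -27] -> [51, 50, 36, 30, -13, -21] -> [51, 50, 36, 30, -13, -21]
  [-41, 40, -13, -28, -41, 44, 45, -18] -> [-41, -41, -28, -18, -13, 40, 44, 45] -> [45, 44, 40, -13, -18, -28, -41, -41] -> [51, 50, 46, -7, -12, -22, -35, -35] -> [51, 50, 46, -7, -12, -22, -35]
  [-22, 7, -34, -45, -10, -45, -21] -> [-45, -45, -34, -22, -21, -10, 7] -> [7, -10, -21, -22, -34, -45, -45] -> [13, -4, -15, -16, -28, -39, -39] -> [13, -4, -15, -16, -28, -39]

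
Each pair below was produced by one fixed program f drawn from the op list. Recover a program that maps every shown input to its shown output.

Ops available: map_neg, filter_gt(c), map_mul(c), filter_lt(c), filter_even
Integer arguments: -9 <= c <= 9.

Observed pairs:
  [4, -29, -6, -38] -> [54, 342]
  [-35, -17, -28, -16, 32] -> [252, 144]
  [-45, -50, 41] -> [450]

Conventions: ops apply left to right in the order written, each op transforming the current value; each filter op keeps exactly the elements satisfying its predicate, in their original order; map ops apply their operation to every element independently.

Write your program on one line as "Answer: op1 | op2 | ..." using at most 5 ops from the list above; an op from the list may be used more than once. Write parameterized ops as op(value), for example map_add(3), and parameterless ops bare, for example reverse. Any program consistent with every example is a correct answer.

filter_lt(8) | filter_lt(-2) | map_mul(9) | filter_even | map_neg

Check, running the answer program on each example:
  [4, -29, -6, -38] -> [4, -29, -6, -38] -> [-29, -6, -38] -> [-261, -54, -342] -> [-54, -342] -> [54, 342]
  [-35, -17, -28, -16, 32] -> [-35, -17, -28, -16] -> [-35, -17, -28, -16] -> [-315, -153, -252, -144] -> [-252, -144] -> [252, 144]
  [-45, -50, 41] -> [-45, -50] -> [-45, -50] -> [-405, -450] -> [-450] -> [450]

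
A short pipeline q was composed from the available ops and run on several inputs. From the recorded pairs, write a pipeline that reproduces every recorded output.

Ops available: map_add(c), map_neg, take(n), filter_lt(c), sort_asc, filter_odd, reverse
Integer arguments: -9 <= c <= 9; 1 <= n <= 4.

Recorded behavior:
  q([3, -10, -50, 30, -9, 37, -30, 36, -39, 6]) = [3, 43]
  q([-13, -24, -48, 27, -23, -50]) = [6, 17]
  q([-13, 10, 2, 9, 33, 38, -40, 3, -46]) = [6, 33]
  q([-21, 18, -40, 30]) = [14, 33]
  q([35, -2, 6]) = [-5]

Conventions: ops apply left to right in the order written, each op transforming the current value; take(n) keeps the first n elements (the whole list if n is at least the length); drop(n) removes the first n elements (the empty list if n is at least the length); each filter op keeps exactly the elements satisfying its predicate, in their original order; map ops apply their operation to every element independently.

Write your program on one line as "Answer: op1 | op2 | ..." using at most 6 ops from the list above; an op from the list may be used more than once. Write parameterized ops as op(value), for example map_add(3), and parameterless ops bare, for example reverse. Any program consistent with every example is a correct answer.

filter_lt(1) | take(2) | map_neg | map_add(-6) | map_add(-1)

Check, running the answer program on each example:
  [3, -10, -50, 30, -9, 37, -30, 36, -39, 6] -> [-10, -50, -9, -30, -39] -> [-10, -50] -> [10, 50] -> [4, 44] -> [3, 43]
  [-13, -24, -48, 27, -23, -50] -> [-13, -24, -48, -23, -50] -> [-13, -24] -> [13, 24] -> [7, 18] -> [6, 17]
  [-13, 10, 2, 9, 33, 38, -40, 3, -46] -> [-13, -40, -46] -> [-13, -40] -> [13, 40] -> [7, 34] -> [6, 33]
  [-21, 18, -40, 30] -> [-21, -40] -> [-21, -40] -> [21, 40] -> [15, 34] -> [14, 33]
  [35, -2, 6] -> [-2] -> [-2] -> [2] -> [-4] -> [-5]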